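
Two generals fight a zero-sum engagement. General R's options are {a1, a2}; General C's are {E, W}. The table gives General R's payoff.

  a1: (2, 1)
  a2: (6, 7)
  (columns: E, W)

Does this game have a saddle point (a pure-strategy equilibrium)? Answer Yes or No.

Row minima: a1 → 1, a2 → 6; maximin = 6.
Column maxima: E → 6, W → 7; minimax = 6.
maximin = minimax = 6, so a saddle point exists.

Yes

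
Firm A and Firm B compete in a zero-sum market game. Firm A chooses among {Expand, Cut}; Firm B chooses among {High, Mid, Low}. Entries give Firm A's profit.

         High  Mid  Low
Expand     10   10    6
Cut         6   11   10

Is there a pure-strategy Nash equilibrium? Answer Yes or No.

Row minima: Expand → 6, Cut → 6; maximin = 6.
Column maxima: High → 10, Mid → 11, Low → 10; minimax = 10.
6 ≠ 10, so no pure-strategy equilibrium exists.

No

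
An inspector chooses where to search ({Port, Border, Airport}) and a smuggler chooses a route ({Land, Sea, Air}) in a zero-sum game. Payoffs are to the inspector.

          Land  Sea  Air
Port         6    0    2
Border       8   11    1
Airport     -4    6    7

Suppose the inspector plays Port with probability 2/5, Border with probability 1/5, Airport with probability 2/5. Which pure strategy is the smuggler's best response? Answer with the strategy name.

If the smuggler plays Land, the inspector's expected payoff is (2/5)·6 + (1/5)·8 + (2/5)·(-4) = 12/5.
If the smuggler plays Sea, the inspector's expected payoff is (2/5)·0 + (1/5)·11 + (2/5)·6 = 23/5.
If the smuggler plays Air, the inspector's expected payoff is (2/5)·2 + (1/5)·1 + (2/5)·7 = 19/5.
The smuggler minimizes the inspector's payoff; the smallest is 12/5, so the best response is Land.

Land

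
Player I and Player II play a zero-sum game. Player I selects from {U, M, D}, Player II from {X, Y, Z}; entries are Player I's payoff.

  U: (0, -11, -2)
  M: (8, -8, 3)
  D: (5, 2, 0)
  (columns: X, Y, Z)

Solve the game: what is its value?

Row minima: U → -11, M → -8, D → 0; maximin = 0.
Column maxima: X → 8, Y → 2, Z → 3; minimax = 2.
0 ≠ 2, so there is no saddle point; optimal play is mixed.
U is strictly dominated by M, so Player I never plays it.
X is strictly dominated by Y (it gives Player I strictly more in every row), so Player II never plays it.
On the remaining 2×2 (M, D vs Y, Z):
Let Player I play M with probability p. Expected payoff against Y: (-8)p + 2(1−p) = −10p + 2; against Z: 3p + 0(1−p) = 3p.
Setting these equal: −10p + 2 = 3p ⇒ −13p = -2 ⇒ p = 2/13, and the value is (-10)·(2/13) + 2 = 6/13.
For Player II: with q = P(Y), equating M's and D's payoffs gives −11q + 3 = 2q ⇒ q = 3/13.

6/13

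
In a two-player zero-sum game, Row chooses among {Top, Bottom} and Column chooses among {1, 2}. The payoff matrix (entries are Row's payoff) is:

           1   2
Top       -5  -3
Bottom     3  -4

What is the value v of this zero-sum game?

-29/9

Row minima: Top → -5, Bottom → -4; maximin = -4.
Column maxima: 1 → 3, 2 → -3; minimax = -3.
-4 ≠ -3, so there is no saddle point; optimal play is mixed.
Let Row play Top with probability p. Expected payoff against 1: (-5)p + 3(1−p) = −8p + 3; against 2: (-3)p + (-4)(1−p) = p − 4.
Setting these equal: −8p + 3 = p − 4 ⇒ −9p = -7 ⇒ p = 7/9, and the value is (-8)·(7/9) + 3 = -29/9.
For Column: with q = P(1), equating Top's and Bottom's payoffs gives −2q − 3 = 7q − 4 ⇒ q = 1/9.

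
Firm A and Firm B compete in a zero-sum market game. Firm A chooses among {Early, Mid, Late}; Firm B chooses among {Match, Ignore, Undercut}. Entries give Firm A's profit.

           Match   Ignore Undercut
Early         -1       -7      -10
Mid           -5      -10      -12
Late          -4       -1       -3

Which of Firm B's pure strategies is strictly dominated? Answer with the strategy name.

Ignore

Undercut holds Firm A's payoff strictly below Ignore in every row: -10 < -7, -12 < -10, -3 < -1.
So Ignore is strictly dominated for Firm B.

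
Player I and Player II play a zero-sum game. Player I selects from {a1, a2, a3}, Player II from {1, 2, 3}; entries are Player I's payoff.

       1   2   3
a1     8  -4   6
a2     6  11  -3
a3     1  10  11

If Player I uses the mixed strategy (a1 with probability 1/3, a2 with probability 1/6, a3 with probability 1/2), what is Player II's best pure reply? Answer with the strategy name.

If Player II plays 1, Player I's expected payoff is (1/3)·8 + (1/6)·6 + (1/2)·1 = 25/6.
If Player II plays 2, Player I's expected payoff is (1/3)·(-4) + (1/6)·11 + (1/2)·10 = 11/2.
If Player II plays 3, Player I's expected payoff is (1/3)·6 + (1/6)·(-3) + (1/2)·11 = 7.
Player II minimizes Player I's payoff; the smallest is 25/6, so the best response is 1.

1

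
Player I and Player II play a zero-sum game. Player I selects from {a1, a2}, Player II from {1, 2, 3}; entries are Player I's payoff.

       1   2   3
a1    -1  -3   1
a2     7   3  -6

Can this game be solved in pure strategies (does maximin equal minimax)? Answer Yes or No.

Row minima: a1 → -3, a2 → -6; maximin = -3.
Column maxima: 1 → 7, 2 → 3, 3 → 1; minimax = 1.
-3 ≠ 1, so no pure-strategy equilibrium exists.

No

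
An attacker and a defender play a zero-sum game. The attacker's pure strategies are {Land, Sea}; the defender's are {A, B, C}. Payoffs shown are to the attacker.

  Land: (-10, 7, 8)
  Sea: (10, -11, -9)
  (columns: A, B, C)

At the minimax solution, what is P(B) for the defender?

10/19

Row minima: Land → -10, Sea → -11; maximin = -10.
Column maxima: A → 10, B → 7, C → 8; minimax = 7.
-10 ≠ 7, so there is no saddle point; optimal play is mixed.
C is strictly dominated by B (it gives the attacker strictly more in every row), so the defender never plays it.
On the remaining 2×2 (Land, Sea vs A, B):
Let the attacker play Land with probability p. Expected payoff against A: (-10)p + 10(1−p) = −20p + 10; against B: 7p + (-11)(1−p) = 18p − 11.
Setting these equal: −20p + 10 = 18p − 11 ⇒ −38p = -21 ⇒ p = 21/38, and the value is (-20)·(21/38) + 10 = -20/19.
For the defender: with q = P(A), equating Land's and Sea's payoffs gives −17q + 7 = 21q − 11 ⇒ q = 9/19.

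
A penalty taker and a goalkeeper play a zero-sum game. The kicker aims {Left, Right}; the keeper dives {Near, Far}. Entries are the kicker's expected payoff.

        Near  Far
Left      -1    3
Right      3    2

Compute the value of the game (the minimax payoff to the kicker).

11/5

Row minima: Left → -1, Right → 2; maximin = 2.
Column maxima: Near → 3, Far → 3; minimax = 3.
2 ≠ 3, so there is no saddle point; optimal play is mixed.
Let the kicker play Left with probability p. Expected payoff against Near: (-1)p + 3(1−p) = −4p + 3; against Far: 3p + 2(1−p) = p + 2.
Setting these equal: −4p + 3 = p + 2 ⇒ −5p = -1 ⇒ p = 1/5, and the value is (-4)·(1/5) + 3 = 11/5.
For the keeper: with q = P(Near), equating Left's and Right's payoffs gives −4q + 3 = q + 2 ⇒ q = 1/5.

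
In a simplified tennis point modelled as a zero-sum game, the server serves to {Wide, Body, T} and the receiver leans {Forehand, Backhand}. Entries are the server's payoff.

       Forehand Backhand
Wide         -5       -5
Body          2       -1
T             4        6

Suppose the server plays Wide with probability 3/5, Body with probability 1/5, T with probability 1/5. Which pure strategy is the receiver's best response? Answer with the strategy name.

Backhand

If the receiver plays Forehand, the server's expected payoff is (3/5)·(-5) + (1/5)·2 + (1/5)·4 = -9/5.
If the receiver plays Backhand, the server's expected payoff is (3/5)·(-5) + (1/5)·(-1) + (1/5)·6 = -2.
The receiver minimizes the server's payoff; the smallest is -2, so the best response is Backhand.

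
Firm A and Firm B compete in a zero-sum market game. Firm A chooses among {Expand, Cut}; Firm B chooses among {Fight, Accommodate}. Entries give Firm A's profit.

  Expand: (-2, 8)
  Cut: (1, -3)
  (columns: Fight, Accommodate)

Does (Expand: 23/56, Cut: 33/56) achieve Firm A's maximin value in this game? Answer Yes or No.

Against Fight this mix gives (23/56)·(-2) + (33/56)·1 = -13/56.
Against Accommodate this mix gives (23/56)·8 + (33/56)·(-3) = 85/56.
Firm B will play Fight, holding Firm A to -13/56. Shifting weight toward the row that does better against Fight would raise this floor (the equalizing mix achieves 1/7 against both Fight and Accommodate), so the proposed strategy is not optimal.

No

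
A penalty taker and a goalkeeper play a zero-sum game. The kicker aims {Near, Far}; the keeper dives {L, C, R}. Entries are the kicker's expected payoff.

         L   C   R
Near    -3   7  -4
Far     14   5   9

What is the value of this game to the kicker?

83/15

Row minima: Near → -4, Far → 5; maximin = 5.
Column maxima: L → 14, C → 7, R → 9; minimax = 7.
5 ≠ 7, so there is no saddle point; optimal play is mixed.
L is strictly dominated by R (it gives the kicker strictly more in every row), so the keeper never plays it.
On the remaining 2×2 (Near, Far vs C, R):
Let the kicker play Near with probability p. Expected payoff against C: 7p + 5(1−p) = 2p + 5; against R: (-4)p + 9(1−p) = −13p + 9.
Setting these equal: 2p + 5 = −13p + 9 ⇒ 15p = 4 ⇒ p = 4/15, and the value is (2)·(4/15) + 5 = 83/15.
For the keeper: with q = P(C), equating Near's and Far's payoffs gives 11q − 4 = −4q + 9 ⇒ q = 13/15.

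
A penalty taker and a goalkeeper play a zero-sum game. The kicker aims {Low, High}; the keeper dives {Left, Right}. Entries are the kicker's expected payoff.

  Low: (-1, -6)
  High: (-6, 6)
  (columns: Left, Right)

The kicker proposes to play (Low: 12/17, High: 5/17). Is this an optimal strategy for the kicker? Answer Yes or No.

Against Left this mix gives (12/17)·(-1) + (5/17)·(-6) = -42/17.
Against Right this mix gives (12/17)·(-6) + (5/17)·6 = -42/17.
All of the keeper's active replies (Left, Right) yield -42/17, and no column does worse for the kicker. The mix makes the keeper indifferent and guarantees -42/17, so it is optimal.

Yes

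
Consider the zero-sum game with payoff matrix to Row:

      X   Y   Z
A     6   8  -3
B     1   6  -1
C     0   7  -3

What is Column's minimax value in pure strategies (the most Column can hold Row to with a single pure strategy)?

Column maxima: X → 6, Y → 8, Z → -1.
The smallest of these is -1.

-1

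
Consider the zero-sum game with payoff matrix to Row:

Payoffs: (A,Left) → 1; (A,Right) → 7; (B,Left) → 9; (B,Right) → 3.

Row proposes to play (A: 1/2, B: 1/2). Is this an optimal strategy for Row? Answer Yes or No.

Yes

Against Left this mix gives (1/2)·1 + (1/2)·9 = 5.
Against Right this mix gives (1/2)·7 + (1/2)·3 = 5.
All of Column's active replies (Left, Right) yield 5, and no column does worse for Row. The mix makes Column indifferent and guarantees 5, so it is optimal.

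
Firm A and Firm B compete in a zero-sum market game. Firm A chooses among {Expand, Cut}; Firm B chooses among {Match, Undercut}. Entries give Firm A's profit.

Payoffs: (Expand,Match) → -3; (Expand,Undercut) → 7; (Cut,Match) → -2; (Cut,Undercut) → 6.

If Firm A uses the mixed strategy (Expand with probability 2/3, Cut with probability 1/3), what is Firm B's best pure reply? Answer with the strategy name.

If Firm B plays Match, Firm A's expected payoff is (2/3)·(-3) + (1/3)·(-2) = -8/3.
If Firm B plays Undercut, Firm A's expected payoff is (2/3)·7 + (1/3)·6 = 20/3.
Firm B minimizes Firm A's payoff; the smallest is -8/3, so the best response is Match.

Match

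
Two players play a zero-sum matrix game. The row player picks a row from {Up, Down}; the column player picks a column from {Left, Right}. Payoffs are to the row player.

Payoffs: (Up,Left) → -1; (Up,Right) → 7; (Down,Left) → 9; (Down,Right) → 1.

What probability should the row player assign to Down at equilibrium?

1/2

Row minima: Up → -1, Down → 1; maximin = 1.
Column maxima: Left → 9, Right → 7; minimax = 7.
1 ≠ 7, so there is no saddle point; optimal play is mixed.
Let the row player play Up with probability p. Expected payoff against Left: (-1)p + 9(1−p) = −10p + 9; against Right: 7p + 1(1−p) = 6p + 1.
Setting these equal: −10p + 9 = 6p + 1 ⇒ −16p = -8 ⇒ p = 1/2, and the value is (-10)·(1/2) + 9 = 4.
For the column player: with q = P(Left), equating Up's and Down's payoffs gives −8q + 7 = 8q + 1 ⇒ q = 3/8.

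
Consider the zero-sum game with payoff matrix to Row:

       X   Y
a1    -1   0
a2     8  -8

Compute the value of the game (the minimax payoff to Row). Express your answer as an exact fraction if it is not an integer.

Row minima: a1 → -1, a2 → -8; maximin = -1.
Column maxima: X → 8, Y → 0; minimax = 0.
-1 ≠ 0, so there is no saddle point; optimal play is mixed.
Let Row play a1 with probability p. Expected payoff against X: (-1)p + 8(1−p) = −9p + 8; against Y: 0p + (-8)(1−p) = 8p − 8.
Setting these equal: −9p + 8 = 8p − 8 ⇒ −17p = -16 ⇒ p = 16/17, and the value is (-9)·(16/17) + 8 = -8/17.
For Column: with q = P(X), equating a1's and a2's payoffs gives −q = 16q − 8 ⇒ q = 8/17.

-8/17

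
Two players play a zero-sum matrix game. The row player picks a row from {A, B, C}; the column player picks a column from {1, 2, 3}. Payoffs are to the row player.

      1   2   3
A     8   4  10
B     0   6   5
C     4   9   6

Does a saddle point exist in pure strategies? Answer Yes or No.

Row minima: A → 4, B → 0, C → 4; maximin = 4.
Column maxima: 1 → 8, 2 → 9, 3 → 10; minimax = 8.
4 ≠ 8, so no pure-strategy equilibrium exists.

No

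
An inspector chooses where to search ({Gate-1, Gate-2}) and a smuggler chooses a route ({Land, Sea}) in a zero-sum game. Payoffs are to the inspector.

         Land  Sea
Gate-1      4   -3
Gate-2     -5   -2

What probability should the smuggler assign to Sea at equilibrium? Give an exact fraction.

Row minima: Gate-1 → -3, Gate-2 → -5; maximin = -3.
Column maxima: Land → 4, Sea → -2; minimax = -2.
-3 ≠ -2, so there is no saddle point; optimal play is mixed.
Let the inspector play Gate-1 with probability p. Expected payoff against Land: 4p + (-5)(1−p) = 9p − 5; against Sea: (-3)p + (-2)(1−p) = −p − 2.
Setting these equal: 9p − 5 = −p − 2 ⇒ 10p = 3 ⇒ p = 3/10, and the value is (9)·(3/10) − 5 = -23/10.
For the smuggler: with q = P(Land), equating Gate-1's and Gate-2's payoffs gives 7q − 3 = −3q − 2 ⇒ q = 1/10.

9/10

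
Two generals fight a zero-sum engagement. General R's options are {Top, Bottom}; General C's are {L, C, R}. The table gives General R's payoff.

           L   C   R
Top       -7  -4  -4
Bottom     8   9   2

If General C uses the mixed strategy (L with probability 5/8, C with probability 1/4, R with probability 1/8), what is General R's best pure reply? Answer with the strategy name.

Bottom

Expected payoff of Top: (5/8)·(-7) + (1/4)·(-4) + (1/8)·(-4) = -47/8.
Expected payoff of Bottom: (5/8)·8 + (1/4)·9 + (1/8)·2 = 15/2.
The largest is 15/2, so General R's best response is Bottom.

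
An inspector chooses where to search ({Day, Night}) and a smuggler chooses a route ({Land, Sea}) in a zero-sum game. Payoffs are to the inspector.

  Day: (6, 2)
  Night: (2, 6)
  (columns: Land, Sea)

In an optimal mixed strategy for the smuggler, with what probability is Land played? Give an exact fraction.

1/2

Row minima: Day → 2, Night → 2; maximin = 2.
Column maxima: Land → 6, Sea → 6; minimax = 6.
2 ≠ 6, so there is no saddle point; optimal play is mixed.
Let the inspector play Day with probability p. Expected payoff against Land: 6p + 2(1−p) = 4p + 2; against Sea: 2p + 6(1−p) = −4p + 6.
Setting these equal: 4p + 2 = −4p + 6 ⇒ 8p = 4 ⇒ p = 1/2, and the value is (4)·(1/2) + 2 = 4.
For the smuggler: with q = P(Land), equating Day's and Night's payoffs gives 4q + 2 = −4q + 6 ⇒ q = 1/2.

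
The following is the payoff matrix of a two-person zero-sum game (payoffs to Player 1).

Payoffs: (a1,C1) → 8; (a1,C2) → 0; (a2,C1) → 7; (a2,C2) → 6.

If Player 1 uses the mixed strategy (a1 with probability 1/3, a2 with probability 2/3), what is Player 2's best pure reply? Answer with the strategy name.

C2

If Player 2 plays C1, Player 1's expected payoff is (1/3)·8 + (2/3)·7 = 22/3.
If Player 2 plays C2, Player 1's expected payoff is (1/3)·0 + (2/3)·6 = 4.
Player 2 minimizes Player 1's payoff; the smallest is 4, so the best response is C2.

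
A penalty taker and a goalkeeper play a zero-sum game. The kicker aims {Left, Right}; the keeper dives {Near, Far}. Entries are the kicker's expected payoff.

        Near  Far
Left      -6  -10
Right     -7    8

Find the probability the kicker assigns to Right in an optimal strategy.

Row minima: Left → -10, Right → -7; maximin = -7.
Column maxima: Near → -6, Far → 8; minimax = -6.
-7 ≠ -6, so there is no saddle point; optimal play is mixed.
Let the kicker play Left with probability p. Expected payoff against Near: (-6)p + (-7)(1−p) = p − 7; against Far: (-10)p + 8(1−p) = −18p + 8.
Setting these equal: p − 7 = −18p + 8 ⇒ 19p = 15 ⇒ p = 15/19, and the value is (1)·(15/19) − 7 = -118/19.
For the keeper: with q = P(Near), equating Left's and Right's payoffs gives 4q − 10 = −15q + 8 ⇒ q = 18/19.

4/19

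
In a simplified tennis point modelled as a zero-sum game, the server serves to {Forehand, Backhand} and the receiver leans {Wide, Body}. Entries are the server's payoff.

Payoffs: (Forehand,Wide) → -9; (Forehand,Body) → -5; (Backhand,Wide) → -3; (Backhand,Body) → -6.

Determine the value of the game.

Row minima: Forehand → -9, Backhand → -6; maximin = -6.
Column maxima: Wide → -3, Body → -5; minimax = -5.
-6 ≠ -5, so there is no saddle point; optimal play is mixed.
Let the server play Forehand with probability p. Expected payoff against Wide: (-9)p + (-3)(1−p) = −6p − 3; against Body: (-5)p + (-6)(1−p) = p − 6.
Setting these equal: −6p − 3 = p − 6 ⇒ −7p = -3 ⇒ p = 3/7, and the value is (-6)·(3/7) − 3 = -39/7.
For the receiver: with q = P(Wide), equating Forehand's and Backhand's payoffs gives −4q − 5 = 3q − 6 ⇒ q = 1/7.

-39/7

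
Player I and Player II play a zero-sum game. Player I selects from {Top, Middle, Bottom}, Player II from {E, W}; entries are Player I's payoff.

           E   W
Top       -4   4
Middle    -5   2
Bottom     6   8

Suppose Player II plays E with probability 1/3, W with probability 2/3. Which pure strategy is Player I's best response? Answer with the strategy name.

Bottom

Expected payoff of Top: (1/3)·(-4) + (2/3)·4 = 4/3.
Expected payoff of Middle: (1/3)·(-5) + (2/3)·2 = -1/3.
Expected payoff of Bottom: (1/3)·6 + (2/3)·8 = 22/3.
The largest is 22/3, so Player I's best response is Bottom.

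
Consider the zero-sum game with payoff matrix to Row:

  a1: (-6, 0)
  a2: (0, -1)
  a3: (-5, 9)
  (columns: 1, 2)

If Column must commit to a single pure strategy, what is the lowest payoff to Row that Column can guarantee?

0

Column maxima: 1 → 0, 2 → 9.
The smallest of these is 0.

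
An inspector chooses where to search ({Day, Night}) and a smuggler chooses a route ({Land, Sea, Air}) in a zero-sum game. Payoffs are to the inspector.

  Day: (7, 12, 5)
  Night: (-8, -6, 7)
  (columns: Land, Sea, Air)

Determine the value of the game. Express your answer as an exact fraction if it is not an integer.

Row minima: Day → 5, Night → -8; maximin = 5.
Column maxima: Land → 7, Sea → 12, Air → 7; minimax = 7.
5 ≠ 7, so there is no saddle point; optimal play is mixed.
Sea is strictly dominated by Land (it gives the inspector strictly more in every row), so the smuggler never plays it.
On the remaining 2×2 (Day, Night vs Land, Air):
Let the inspector play Day with probability p. Expected payoff against Land: 7p + (-8)(1−p) = 15p − 8; against Air: 5p + 7(1−p) = −2p + 7.
Setting these equal: 15p − 8 = −2p + 7 ⇒ 17p = 15 ⇒ p = 15/17, and the value is (15)·(15/17) − 8 = 89/17.
For the smuggler: with q = P(Land), equating Day's and Night's payoffs gives 2q + 5 = −15q + 7 ⇒ q = 2/17.

89/17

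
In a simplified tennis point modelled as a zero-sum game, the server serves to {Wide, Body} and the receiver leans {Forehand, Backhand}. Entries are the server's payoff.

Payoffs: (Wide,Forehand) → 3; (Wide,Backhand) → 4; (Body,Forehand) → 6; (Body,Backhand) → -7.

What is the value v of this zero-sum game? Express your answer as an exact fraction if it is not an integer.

Row minima: Wide → 3, Body → -7; maximin = 3.
Column maxima: Forehand → 6, Backhand → 4; minimax = 4.
3 ≠ 4, so there is no saddle point; optimal play is mixed.
Let the server play Wide with probability p. Expected payoff against Forehand: 3p + 6(1−p) = −3p + 6; against Backhand: 4p + (-7)(1−p) = 11p − 7.
Setting these equal: −3p + 6 = 11p − 7 ⇒ −14p = -13 ⇒ p = 13/14, and the value is (-3)·(13/14) + 6 = 45/14.
For the receiver: with q = P(Forehand), equating Wide's and Body's payoffs gives −q + 4 = 13q − 7 ⇒ q = 11/14.

45/14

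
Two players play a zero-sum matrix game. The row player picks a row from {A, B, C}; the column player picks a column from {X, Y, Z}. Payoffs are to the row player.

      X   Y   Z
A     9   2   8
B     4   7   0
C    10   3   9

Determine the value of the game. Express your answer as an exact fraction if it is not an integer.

63/13

Row minima: A → 2, B → 0, C → 3; maximin = 3.
Column maxima: X → 10, Y → 7, Z → 9; minimax = 7.
3 ≠ 7, so there is no saddle point; optimal play is mixed.
A is strictly dominated by C, so the row player never plays it.
X is strictly dominated by Z (it gives the row player strictly more in every row), so the column player never plays it.
On the remaining 2×2 (B, C vs Y, Z):
Let the row player play B with probability p. Expected payoff against Y: 7p + 3(1−p) = 4p + 3; against Z: 0p + 9(1−p) = −9p + 9.
Setting these equal: 4p + 3 = −9p + 9 ⇒ 13p = 6 ⇒ p = 6/13, and the value is (4)·(6/13) + 3 = 63/13.
For the column player: with q = P(Y), equating B's and C's payoffs gives 7q = −6q + 9 ⇒ q = 9/13.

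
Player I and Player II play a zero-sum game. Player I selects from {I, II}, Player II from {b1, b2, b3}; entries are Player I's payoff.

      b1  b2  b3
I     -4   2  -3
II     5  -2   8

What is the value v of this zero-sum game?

Row minima: I → -4, II → -2; maximin = -2.
Column maxima: b1 → 5, b2 → 2, b3 → 8; minimax = 2.
-2 ≠ 2, so there is no saddle point; optimal play is mixed.
b3 is strictly dominated by b1 (it gives Player I strictly more in every row), so Player II never plays it.
On the remaining 2×2 (I, II vs b1, b2):
Let Player I play I with probability p. Expected payoff against b1: (-4)p + 5(1−p) = −9p + 5; against b2: 2p + (-2)(1−p) = 4p − 2.
Setting these equal: −9p + 5 = 4p − 2 ⇒ −13p = -7 ⇒ p = 7/13, and the value is (-9)·(7/13) + 5 = 2/13.
For Player II: with q = P(b1), equating I's and II's payoffs gives −6q + 2 = 7q − 2 ⇒ q = 4/13.

2/13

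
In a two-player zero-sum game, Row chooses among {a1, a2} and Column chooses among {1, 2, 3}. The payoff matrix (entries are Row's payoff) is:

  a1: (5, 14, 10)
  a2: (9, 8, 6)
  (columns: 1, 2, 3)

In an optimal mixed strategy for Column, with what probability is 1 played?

1/2

Row minima: a1 → 5, a2 → 6; maximin = 6.
Column maxima: 1 → 9, 2 → 14, 3 → 10; minimax = 9.
6 ≠ 9, so there is no saddle point; optimal play is mixed.
2 is strictly dominated by 3 (it gives Row strictly more in every row), so Column never plays it.
On the remaining 2×2 (a1, a2 vs 1, 3):
Let Row play a1 with probability p. Expected payoff against 1: 5p + 9(1−p) = −4p + 9; against 3: 10p + 6(1−p) = 4p + 6.
Setting these equal: −4p + 9 = 4p + 6 ⇒ −8p = -3 ⇒ p = 3/8, and the value is (-4)·(3/8) + 9 = 15/2.
For Column: with q = P(1), equating a1's and a2's payoffs gives −5q + 10 = 3q + 6 ⇒ q = 1/2.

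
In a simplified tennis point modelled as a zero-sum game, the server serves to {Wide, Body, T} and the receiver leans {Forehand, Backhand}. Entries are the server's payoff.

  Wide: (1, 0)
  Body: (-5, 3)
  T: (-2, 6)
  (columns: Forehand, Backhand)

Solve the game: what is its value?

2/3

Row minima: Wide → 0, Body → -5, T → -2; maximin = 0.
Column maxima: Forehand → 1, Backhand → 6; minimax = 1.
0 ≠ 1, so there is no saddle point; optimal play is mixed.
Body is strictly dominated by T, so the server never plays it.
On the remaining 2×2 (Wide, T vs Forehand, Backhand):
Let the server play Wide with probability p. Expected payoff against Forehand: 1p + (-2)(1−p) = 3p − 2; against Backhand: 0p + 6(1−p) = −6p + 6.
Setting these equal: 3p − 2 = −6p + 6 ⇒ 9p = 8 ⇒ p = 8/9, and the value is (3)·(8/9) − 2 = 2/3.
For the receiver: with q = P(Forehand), equating Wide's and T's payoffs gives q = −8q + 6 ⇒ q = 2/3.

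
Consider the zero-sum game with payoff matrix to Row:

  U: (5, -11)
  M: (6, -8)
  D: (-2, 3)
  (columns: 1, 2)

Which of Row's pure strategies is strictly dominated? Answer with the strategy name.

M gives a strictly higher payoff than U against every column: 6 > 5, -8 > -11.
So U is strictly dominated and Row never plays it.

U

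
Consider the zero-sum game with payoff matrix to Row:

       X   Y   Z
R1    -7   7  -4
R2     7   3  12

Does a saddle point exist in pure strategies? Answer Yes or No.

No

Row minima: R1 → -7, R2 → 3; maximin = 3.
Column maxima: X → 7, Y → 7, Z → 12; minimax = 7.
3 ≠ 7, so no pure-strategy equilibrium exists.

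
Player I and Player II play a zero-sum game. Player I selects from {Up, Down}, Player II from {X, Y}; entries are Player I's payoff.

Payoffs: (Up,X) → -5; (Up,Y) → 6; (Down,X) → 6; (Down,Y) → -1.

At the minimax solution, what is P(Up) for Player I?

7/18

Row minima: Up → -5, Down → -1; maximin = -1.
Column maxima: X → 6, Y → 6; minimax = 6.
-1 ≠ 6, so there is no saddle point; optimal play is mixed.
Let Player I play Up with probability p. Expected payoff against X: (-5)p + 6(1−p) = −11p + 6; against Y: 6p + (-1)(1−p) = 7p − 1.
Setting these equal: −11p + 6 = 7p − 1 ⇒ −18p = -7 ⇒ p = 7/18, and the value is (-11)·(7/18) + 6 = 31/18.
For Player II: with q = P(X), equating Up's and Down's payoffs gives −11q + 6 = 7q − 1 ⇒ q = 7/18.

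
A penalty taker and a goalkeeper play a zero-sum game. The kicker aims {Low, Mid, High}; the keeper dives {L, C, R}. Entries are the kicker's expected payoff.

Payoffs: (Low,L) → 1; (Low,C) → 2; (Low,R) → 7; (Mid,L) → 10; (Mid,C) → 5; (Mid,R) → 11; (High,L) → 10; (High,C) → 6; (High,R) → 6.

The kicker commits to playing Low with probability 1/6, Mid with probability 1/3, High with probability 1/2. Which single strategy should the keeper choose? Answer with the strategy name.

C

If the keeper plays L, the kicker's expected payoff is (1/6)·1 + (1/3)·10 + (1/2)·10 = 17/2.
If the keeper plays C, the kicker's expected payoff is (1/6)·2 + (1/3)·5 + (1/2)·6 = 5.
If the keeper plays R, the kicker's expected payoff is (1/6)·7 + (1/3)·11 + (1/2)·6 = 47/6.
The keeper minimizes the kicker's payoff; the smallest is 5, so the best response is C.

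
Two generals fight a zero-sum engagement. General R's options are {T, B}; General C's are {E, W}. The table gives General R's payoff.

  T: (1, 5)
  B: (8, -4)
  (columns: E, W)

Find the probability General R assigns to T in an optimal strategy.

Row minima: T → 1, B → -4; maximin = 1.
Column maxima: E → 8, W → 5; minimax = 5.
1 ≠ 5, so there is no saddle point; optimal play is mixed.
Let General R play T with probability p. Expected payoff against E: 1p + 8(1−p) = −7p + 8; against W: 5p + (-4)(1−p) = 9p − 4.
Setting these equal: −7p + 8 = 9p − 4 ⇒ −16p = -12 ⇒ p = 3/4, and the value is (-7)·(3/4) + 8 = 11/4.
For General C: with q = P(E), equating T's and B's payoffs gives −4q + 5 = 12q − 4 ⇒ q = 9/16.

3/4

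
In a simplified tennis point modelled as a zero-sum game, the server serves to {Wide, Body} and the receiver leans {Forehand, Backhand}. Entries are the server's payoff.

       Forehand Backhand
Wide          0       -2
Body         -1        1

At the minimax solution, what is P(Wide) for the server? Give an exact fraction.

1/2

Row minima: Wide → -2, Body → -1; maximin = -1.
Column maxima: Forehand → 0, Backhand → 1; minimax = 0.
-1 ≠ 0, so there is no saddle point; optimal play is mixed.
Let the server play Wide with probability p. Expected payoff against Forehand: 0p + (-1)(1−p) = p − 1; against Backhand: (-2)p + 1(1−p) = −3p + 1.
Setting these equal: p − 1 = −3p + 1 ⇒ 4p = 2 ⇒ p = 1/2, and the value is (1)·(1/2) − 1 = -1/2.
For the receiver: with q = P(Forehand), equating Wide's and Body's payoffs gives 2q − 2 = −2q + 1 ⇒ q = 3/4.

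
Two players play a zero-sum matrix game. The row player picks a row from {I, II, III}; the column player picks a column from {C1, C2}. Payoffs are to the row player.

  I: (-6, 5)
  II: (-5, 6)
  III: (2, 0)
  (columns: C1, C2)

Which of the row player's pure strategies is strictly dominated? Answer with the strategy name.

II gives a strictly higher payoff than I against every column: -5 > -6, 6 > 5.
So I is strictly dominated and the row player never plays it.

I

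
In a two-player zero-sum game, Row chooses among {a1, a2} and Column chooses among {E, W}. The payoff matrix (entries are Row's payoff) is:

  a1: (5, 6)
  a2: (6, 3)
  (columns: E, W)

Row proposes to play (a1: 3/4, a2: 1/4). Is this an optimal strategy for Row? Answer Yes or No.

Against E this mix gives (3/4)·5 + (1/4)·6 = 21/4.
Against W this mix gives (3/4)·6 + (1/4)·3 = 21/4.
All of Column's active replies (E, W) yield 21/4, and no column does worse for Row. The mix makes Column indifferent and guarantees 21/4, so it is optimal.

Yes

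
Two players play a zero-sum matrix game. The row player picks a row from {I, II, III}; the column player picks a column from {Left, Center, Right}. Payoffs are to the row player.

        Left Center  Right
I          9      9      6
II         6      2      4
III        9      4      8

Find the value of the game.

Row minima: I → 6, II → 2, III → 4; maximin = 6.
Column maxima: Left → 9, Center → 9, Right → 8; minimax = 8.
6 ≠ 8, so there is no saddle point; optimal play is mixed.
II is strictly dominated by I, so the row player never plays it.
Left is strictly dominated by Right (it gives the row player strictly more in every row), so the column player never plays it.
On the remaining 2×2 (I, III vs Center, Right):
Let the row player play I with probability p. Expected payoff against Center: 9p + 4(1−p) = 5p + 4; against Right: 6p + 8(1−p) = −2p + 8.
Setting these equal: 5p + 4 = −2p + 8 ⇒ 7p = 4 ⇒ p = 4/7, and the value is (5)·(4/7) + 4 = 48/7.
For the column player: with q = P(Center), equating I's and III's payoffs gives 3q + 6 = −4q + 8 ⇒ q = 2/7.

48/7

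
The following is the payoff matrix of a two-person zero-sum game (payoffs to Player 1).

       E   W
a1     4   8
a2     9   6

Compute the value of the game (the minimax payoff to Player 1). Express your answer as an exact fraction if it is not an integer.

Row minima: a1 → 4, a2 → 6; maximin = 6.
Column maxima: E → 9, W → 8; minimax = 8.
6 ≠ 8, so there is no saddle point; optimal play is mixed.
Let Player 1 play a1 with probability p. Expected payoff against E: 4p + 9(1−p) = −5p + 9; against W: 8p + 6(1−p) = 2p + 6.
Setting these equal: −5p + 9 = 2p + 6 ⇒ −7p = -3 ⇒ p = 3/7, and the value is (-5)·(3/7) + 9 = 48/7.
For Player 2: with q = P(E), equating a1's and a2's payoffs gives −4q + 8 = 3q + 6 ⇒ q = 2/7.

48/7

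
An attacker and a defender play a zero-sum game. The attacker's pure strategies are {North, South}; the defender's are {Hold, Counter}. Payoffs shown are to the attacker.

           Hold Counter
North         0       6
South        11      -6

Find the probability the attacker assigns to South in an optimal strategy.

Row minima: North → 0, South → -6; maximin = 0.
Column maxima: Hold → 11, Counter → 6; minimax = 6.
0 ≠ 6, so there is no saddle point; optimal play is mixed.
Let the attacker play North with probability p. Expected payoff against Hold: 0p + 11(1−p) = −11p + 11; against Counter: 6p + (-6)(1−p) = 12p − 6.
Setting these equal: −11p + 11 = 12p − 6 ⇒ −23p = -17 ⇒ p = 17/23, and the value is (-11)·(17/23) + 11 = 66/23.
For the defender: with q = P(Hold), equating North's and South's payoffs gives −6q + 6 = 17q − 6 ⇒ q = 12/23.

6/23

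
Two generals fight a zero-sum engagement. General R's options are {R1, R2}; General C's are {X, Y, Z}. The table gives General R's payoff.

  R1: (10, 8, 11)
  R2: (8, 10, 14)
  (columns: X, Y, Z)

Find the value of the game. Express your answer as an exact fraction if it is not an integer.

Row minima: R1 → 8, R2 → 8; maximin = 8.
Column maxima: X → 10, Y → 10, Z → 14; minimax = 10.
8 ≠ 10, so there is no saddle point; optimal play is mixed.
Z is strictly dominated by X (it gives General R strictly more in every row), so General C never plays it.
On the remaining 2×2 (R1, R2 vs X, Y):
Let General R play R1 with probability p. Expected payoff against X: 10p + 8(1−p) = 2p + 8; against Y: 8p + 10(1−p) = −2p + 10.
Setting these equal: 2p + 8 = −2p + 10 ⇒ 4p = 2 ⇒ p = 1/2, and the value is (2)·(1/2) + 8 = 9.
For General C: with q = P(X), equating R1's and R2's payoffs gives 2q + 8 = −2q + 10 ⇒ q = 1/2.

9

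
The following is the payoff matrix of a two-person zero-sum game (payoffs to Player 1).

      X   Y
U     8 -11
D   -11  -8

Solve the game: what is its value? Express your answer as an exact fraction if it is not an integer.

Row minima: U → -11, D → -11; maximin = -11.
Column maxima: X → 8, Y → -8; minimax = -8.
-11 ≠ -8, so there is no saddle point; optimal play is mixed.
Let Player 1 play U with probability p. Expected payoff against X: 8p + (-11)(1−p) = 19p − 11; against Y: (-11)p + (-8)(1−p) = −3p − 8.
Setting these equal: 19p − 11 = −3p − 8 ⇒ 22p = 3 ⇒ p = 3/22, and the value is (19)·(3/22) − 11 = -185/22.
For Player 2: with q = P(X), equating U's and D's payoffs gives 19q − 11 = −3q − 8 ⇒ q = 3/22.

-185/22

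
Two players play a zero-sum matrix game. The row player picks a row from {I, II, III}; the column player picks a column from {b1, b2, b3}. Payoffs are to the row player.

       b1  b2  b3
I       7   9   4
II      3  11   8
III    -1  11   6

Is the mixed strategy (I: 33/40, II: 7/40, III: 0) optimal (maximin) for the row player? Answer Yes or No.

Against b1 this mix gives (33/40)·7 + (7/40)·3 = 63/10.
Against b2 this mix gives (33/40)·9 + (7/40)·11 = 187/20.
Against b3 this mix gives (33/40)·4 + (7/40)·8 = 47/10.
The column player will play b3, holding the row player to 47/10. Shifting weight toward the row that does better against b3 would raise this floor (the equalizing mix achieves 11/2 against both b3 and b1), so the proposed strategy is not optimal.

No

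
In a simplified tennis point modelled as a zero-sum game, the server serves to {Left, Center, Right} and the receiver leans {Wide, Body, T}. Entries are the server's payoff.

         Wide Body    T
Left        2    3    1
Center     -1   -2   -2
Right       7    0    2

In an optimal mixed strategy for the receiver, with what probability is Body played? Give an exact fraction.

Row minima: Left → 1, Center → -2, Right → 0; maximin = 1.
Column maxima: Wide → 7, Body → 3, T → 2; minimax = 2.
1 ≠ 2, so there is no saddle point; optimal play is mixed.
Center is strictly dominated by Left, so the server never plays it.
Wide is strictly dominated by T (it gives the server strictly more in every row), so the receiver never plays it.
On the remaining 2×2 (Left, Right vs Body, T):
Let the server play Left with probability p. Expected payoff against Body: 3p + 0(1−p) = 3p; against T: 1p + 2(1−p) = −p + 2.
Setting these equal: 3p = −p + 2 ⇒ 4p = 2 ⇒ p = 1/2, and the value is (3)·(1/2) = 3/2.
For the receiver: with q = P(Body), equating Left's and Right's payoffs gives 2q + 1 = −2q + 2 ⇒ q = 1/4.

1/4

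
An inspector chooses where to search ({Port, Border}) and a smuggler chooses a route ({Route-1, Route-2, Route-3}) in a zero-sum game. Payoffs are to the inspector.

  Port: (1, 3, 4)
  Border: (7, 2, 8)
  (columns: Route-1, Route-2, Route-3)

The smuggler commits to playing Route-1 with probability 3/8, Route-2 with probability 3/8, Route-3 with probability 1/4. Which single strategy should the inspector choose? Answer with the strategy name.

Expected payoff of Port: (3/8)·1 + (3/8)·3 + (1/4)·4 = 5/2.
Expected payoff of Border: (3/8)·7 + (3/8)·2 + (1/4)·8 = 43/8.
The largest is 43/8, so the inspector's best response is Border.

Border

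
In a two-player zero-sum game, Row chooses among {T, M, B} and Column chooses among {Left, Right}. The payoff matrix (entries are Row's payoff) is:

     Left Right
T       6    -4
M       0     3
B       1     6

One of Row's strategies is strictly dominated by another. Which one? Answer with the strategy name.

B gives a strictly higher payoff than M against every column: 1 > 0, 6 > 3.
So M is strictly dominated and Row never plays it.

M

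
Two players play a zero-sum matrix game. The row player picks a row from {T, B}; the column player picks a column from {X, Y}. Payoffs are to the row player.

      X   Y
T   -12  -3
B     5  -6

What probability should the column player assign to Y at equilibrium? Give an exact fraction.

Row minima: T → -12, B → -6; maximin = -6.
Column maxima: X → 5, Y → -3; minimax = -3.
-6 ≠ -3, so there is no saddle point; optimal play is mixed.
Let the row player play T with probability p. Expected payoff against X: (-12)p + 5(1−p) = −17p + 5; against Y: (-3)p + (-6)(1−p) = 3p − 6.
Setting these equal: −17p + 5 = 3p − 6 ⇒ −20p = -11 ⇒ p = 11/20, and the value is (-17)·(11/20) + 5 = -87/20.
For the column player: with q = P(X), equating T's and B's payoffs gives −9q − 3 = 11q − 6 ⇒ q = 3/20.

17/20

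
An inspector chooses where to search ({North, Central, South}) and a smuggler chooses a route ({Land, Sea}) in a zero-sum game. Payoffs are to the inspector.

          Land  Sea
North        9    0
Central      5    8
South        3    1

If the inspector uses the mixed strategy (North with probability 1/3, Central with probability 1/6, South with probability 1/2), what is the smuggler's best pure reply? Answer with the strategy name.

Sea

If the smuggler plays Land, the inspector's expected payoff is (1/3)·9 + (1/6)·5 + (1/2)·3 = 16/3.
If the smuggler plays Sea, the inspector's expected payoff is (1/3)·0 + (1/6)·8 + (1/2)·1 = 11/6.
The smuggler minimizes the inspector's payoff; the smallest is 11/6, so the best response is Sea.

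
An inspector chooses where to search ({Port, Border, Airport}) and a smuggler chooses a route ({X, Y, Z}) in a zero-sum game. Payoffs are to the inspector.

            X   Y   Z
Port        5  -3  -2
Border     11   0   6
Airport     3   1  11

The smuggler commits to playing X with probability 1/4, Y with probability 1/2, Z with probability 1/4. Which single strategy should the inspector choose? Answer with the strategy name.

Border

Expected payoff of Port: (1/4)·5 + (1/2)·(-3) + (1/4)·(-2) = -3/4.
Expected payoff of Border: (1/4)·11 + (1/2)·0 + (1/4)·6 = 17/4.
Expected payoff of Airport: (1/4)·3 + (1/2)·1 + (1/4)·11 = 4.
The largest is 17/4, so the inspector's best response is Border.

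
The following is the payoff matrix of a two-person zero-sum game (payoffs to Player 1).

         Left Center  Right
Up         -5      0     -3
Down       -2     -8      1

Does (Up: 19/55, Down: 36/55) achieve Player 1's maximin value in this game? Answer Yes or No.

No

Against Left this mix gives (19/55)·(-5) + (36/55)·(-2) = -167/55.
Against Center this mix gives (19/55)·0 + (36/55)·(-8) = -288/55.
Against Right this mix gives (19/55)·(-3) + (36/55)·1 = -21/55.
Player 2 will play Center, holding Player 1 to -288/55. Shifting weight toward the row that does better against Center would raise this floor (the equalizing mix achieves -40/11 against both Center and Left), so the proposed strategy is not optimal.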